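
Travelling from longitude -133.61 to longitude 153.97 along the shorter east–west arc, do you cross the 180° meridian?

Naïve |153.97 − -133.61| = 287.58° > 180°, so the shorter arc goes the other way round — across 180°.
Signed shortest Δλ = ((153.97 − -133.61 + 180) mod 360) − 180 = -72.42°.
Going west by 72.42° from -133.61° passes through 180° before reaching +153.97°.

Yes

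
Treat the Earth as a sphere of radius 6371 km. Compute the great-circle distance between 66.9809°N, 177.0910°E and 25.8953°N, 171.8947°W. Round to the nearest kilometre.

4631 km

Δλ = -171.8947 − 177.0910 = -348.9857°; wrapped into (−180°, 180°]: 11.0143°.
Δφ = 25.8953 − 66.9809 = -41.0856°.
a = sin²(Δφ/2) + cos φ₁ · cos φ₂ · sin²(Δλ/2) = 0.126376.
c = 2·atan2(√a, √(1−a)) = 0.72688 rad → d = 6371·c ≈ 4630.98 km.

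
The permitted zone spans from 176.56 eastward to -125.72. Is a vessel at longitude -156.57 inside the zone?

Yes

Band width going east from +176.56° to -125.72°: ((-125.72 − 176.56) mod 360) = 57.72°.
Offset of -156.57° east of the west edge: ((-156.57 − 176.56) mod 360) = 26.87°.
26.87° ≤ 57.72° ⇒ inside.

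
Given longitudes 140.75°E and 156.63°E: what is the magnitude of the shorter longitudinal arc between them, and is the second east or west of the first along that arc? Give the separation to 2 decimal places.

Raw difference: 156.63 − 140.75 = 15.88°.
Normalise into (−180°, 180°]: 15.88° stays 15.88°.
Positive ⇒ the second point lies to the east; separation 15.88°.

15.88° east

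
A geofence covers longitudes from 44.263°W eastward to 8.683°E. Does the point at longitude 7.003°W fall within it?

Yes

Band width going east from -44.263° to +8.683°: ((8.683 − -44.263) mod 360) = 52.946°.
Offset of -7.003° east of the west edge: ((-7.003 − -44.263) mod 360) = 37.260°.
37.260° ≤ 52.946° ⇒ inside.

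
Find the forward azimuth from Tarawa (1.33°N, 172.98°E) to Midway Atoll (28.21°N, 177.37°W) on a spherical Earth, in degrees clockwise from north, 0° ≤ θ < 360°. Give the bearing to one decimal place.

Δλ = -177.37 − 172.98 = -350.35°; wrapped into (−180°, 180°]: 9.65°.
θ = atan2( sin Δλ · cos φ₂ , cos φ₁ · sin φ₂ − sin φ₁ · cos φ₂ · cos Δλ )
  = atan2(0.14772, 0.45241) = 18.082° → normalised to [0°, 360°): 18.082°.

18.1°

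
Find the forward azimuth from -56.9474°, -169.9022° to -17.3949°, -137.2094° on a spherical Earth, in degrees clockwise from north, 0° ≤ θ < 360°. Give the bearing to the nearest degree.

Δλ = -137.2094 − -169.9022 = 32.6928°.
θ = atan2( sin Δλ · cos φ₂ , cos φ₁ · sin φ₂ − sin φ₁ · cos φ₂ · cos Δλ )
  = atan2(0.51543, 0.51007) = 45.299° → normalised to [0°, 360°): 45.299°.

45°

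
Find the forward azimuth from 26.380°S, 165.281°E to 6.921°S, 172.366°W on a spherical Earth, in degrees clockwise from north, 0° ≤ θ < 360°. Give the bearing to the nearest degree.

52°

Δλ = -172.366 − 165.281 = -337.647°; wrapped into (−180°, 180°]: 22.353°.
θ = atan2( sin Δλ · cos φ₂ , cos φ₁ · sin φ₂ − sin φ₁ · cos φ₂ · cos Δλ )
  = atan2(0.37754, 0.29999) = 51.530° → normalised to [0°, 360°): 51.530°.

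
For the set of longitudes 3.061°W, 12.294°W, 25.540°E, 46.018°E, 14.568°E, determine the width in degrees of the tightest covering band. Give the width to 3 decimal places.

Sort the longitudes: -12.294°, -3.061°, +14.568°, +25.540°, +46.018°.
Eastward gaps between consecutive values (wrapping around): 9.233°, 17.629°, 10.972°, 20.478°, 301.688°.
Largest gap = 301.688° ⇒ minimal covering band is its complement: 360° − 301.688° = 58.312°.
Band runs from -12.294° eastward to +46.018°.

58.312°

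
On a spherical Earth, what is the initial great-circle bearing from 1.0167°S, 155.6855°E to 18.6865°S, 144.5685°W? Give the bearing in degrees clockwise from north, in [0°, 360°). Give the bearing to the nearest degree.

111°

Δλ = -144.5685 − 155.6855 = -300.2540°; wrapped into (−180°, 180°]: 59.7460°.
θ = atan2( sin Δλ · cos φ₂ , cos φ₁ · sin φ₂ − sin φ₁ · cos φ₂ · cos Δλ )
  = atan2(0.81827, -0.31187) = 110.864° → normalised to [0°, 360°): 110.864°.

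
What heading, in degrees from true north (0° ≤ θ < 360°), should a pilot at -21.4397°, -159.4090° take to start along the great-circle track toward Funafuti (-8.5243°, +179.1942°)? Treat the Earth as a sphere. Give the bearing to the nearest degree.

Δλ = 179.1942 − -159.4090 = 338.6032°; wrapped into (−180°, 180°]: -21.3968°.
θ = atan2( sin Δλ · cos φ₂ , cos φ₁ · sin φ₂ − sin φ₁ · cos φ₂ · cos Δλ )
  = atan2(-0.36079, 0.19860) = -61.170° → normalised to [0°, 360°): 298.830°.

299°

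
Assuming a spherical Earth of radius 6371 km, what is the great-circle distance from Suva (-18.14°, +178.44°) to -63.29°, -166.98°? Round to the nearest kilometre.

Δλ = -166.98 − 178.44 = -345.42°; wrapped into (−180°, 180°]: 14.58°.
Δφ = -63.29 − -18.14 = -45.15°.
a = sin²(Δφ/2) + cos φ₁ · cos φ₂ · sin²(Δλ/2) = 0.154251.
c = 2·atan2(√a, √(1−a)) = 0.80724 rad → d = 6371·c ≈ 5142.90 km.

5143 km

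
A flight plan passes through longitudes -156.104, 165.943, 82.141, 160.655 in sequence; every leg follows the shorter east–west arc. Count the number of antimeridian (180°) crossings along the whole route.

Leg 1: -156.104° → +165.943°, shortest Δλ = -37.953° (west) — crosses 180°.
Leg 2: +165.943° → +82.141°, shortest Δλ = -83.802° (west) — does not cross 180°.
Leg 3: +82.141° → +160.655°, shortest Δλ = 78.514° (east) — does not cross 180°.
Total crossings: 1.

1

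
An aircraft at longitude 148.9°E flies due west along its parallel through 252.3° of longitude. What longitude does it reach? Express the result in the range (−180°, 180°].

103.4°W

Start at +148.9°; shift −252.3° → -103.4°.
-103.4° already lies in (−180°, 180°].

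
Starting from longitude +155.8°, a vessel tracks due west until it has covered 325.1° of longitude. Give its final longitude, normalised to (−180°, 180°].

Start at +155.8°; shift −325.1° → -169.3°.
-169.3° already lies in (−180°, 180°].

-169.3°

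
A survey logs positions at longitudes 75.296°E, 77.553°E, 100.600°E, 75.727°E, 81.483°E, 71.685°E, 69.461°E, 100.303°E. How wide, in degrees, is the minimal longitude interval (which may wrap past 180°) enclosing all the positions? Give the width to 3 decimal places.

31.139°

Sort the longitudes: +69.461°, +71.685°, +75.296°, +75.727°, +77.553°, +81.483°, +100.303°, +100.600°.
Eastward gaps between consecutive values (wrapping around): 2.224°, 3.611°, 0.431°, 1.826°, 3.930°, 18.820°, 0.297°, 328.861°.
Largest gap = 328.861° ⇒ minimal covering band is its complement: 360° − 328.861° = 31.139°.
Band runs from +69.461° eastward to +100.600°.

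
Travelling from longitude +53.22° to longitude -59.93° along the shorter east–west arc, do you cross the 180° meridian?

No

Signed shortest Δλ = ((-59.93 − 53.22 + 180) mod 360) − 180 = -113.15°.
Going west by 113.15° from +53.22° reaches -59.93° without touching 180°.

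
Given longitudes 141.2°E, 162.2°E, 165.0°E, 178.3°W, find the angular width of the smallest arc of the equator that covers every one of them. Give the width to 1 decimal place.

40.5°

Sort the longitudes: -178.3°, +141.2°, +162.2°, +165.0°.
Eastward gaps between consecutive values (wrapping around): 319.5°, 21.0°, 2.8°, 16.7°.
Largest gap = 319.5° ⇒ minimal covering band is its complement: 360° − 319.5° = 40.5°.
Band runs from +141.2° eastward to -178.3°, crossing the antimeridian.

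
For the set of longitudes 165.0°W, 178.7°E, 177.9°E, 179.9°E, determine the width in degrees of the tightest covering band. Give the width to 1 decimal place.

Sort the longitudes: -165.0°, +177.9°, +178.7°, +179.9°.
Eastward gaps between consecutive values (wrapping around): 342.9°, 0.8°, 1.2°, 15.1°.
Largest gap = 342.9° ⇒ minimal covering band is its complement: 360° − 342.9° = 17.1°.
Band runs from +177.9° eastward to -165.0°, crossing the antimeridian.

17.1°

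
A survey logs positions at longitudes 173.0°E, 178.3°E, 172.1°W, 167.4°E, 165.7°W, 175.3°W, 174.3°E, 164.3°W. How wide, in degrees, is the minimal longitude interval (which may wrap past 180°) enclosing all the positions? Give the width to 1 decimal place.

28.3°

Sort the longitudes: -175.3°, -172.1°, -165.7°, -164.3°, +167.4°, +173.0°, +174.3°, +178.3°.
Eastward gaps between consecutive values (wrapping around): 3.2°, 6.4°, 1.4°, 331.7°, 5.6°, 1.3°, 4.0°, 6.4°.
Largest gap = 331.7° ⇒ minimal covering band is its complement: 360° − 331.7° = 28.3°.
Band runs from +167.4° eastward to -164.3°, crossing the antimeridian.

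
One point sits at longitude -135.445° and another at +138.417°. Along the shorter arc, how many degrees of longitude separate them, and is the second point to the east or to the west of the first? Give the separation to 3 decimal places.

Raw difference: 138.417 − -135.445 = 273.862°.
Normalise into (−180°, 180°]: 273.862° − 360° = -86.138°.
Negative ⇒ the second point lies to the west; separation 86.138°.

86.138° west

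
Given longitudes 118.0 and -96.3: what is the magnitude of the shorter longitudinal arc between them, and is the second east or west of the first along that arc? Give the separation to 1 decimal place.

Raw difference: -96.3 − 118.0 = -214.3°.
Normalise into (−180°, 180°]: -214.3° + 360° = 145.7°.
Positive ⇒ the second point lies to the east; separation 145.7°.

145.7° east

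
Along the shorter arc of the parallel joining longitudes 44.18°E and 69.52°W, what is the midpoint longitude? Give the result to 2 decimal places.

12.67°W

Signed shortest Δλ from +44.18° to -69.52° is -113.70°.
Midpoint longitude = +44.18° + (-113.70°)/2 = +44.18° − 56.85° = -12.67°.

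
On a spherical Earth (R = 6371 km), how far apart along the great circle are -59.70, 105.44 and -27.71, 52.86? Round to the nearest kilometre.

5305 km

Δλ = 52.86 − 105.44 = -52.58°.
Δφ = -27.71 − -59.70 = 31.99°.
a = sin²(Δφ/2) + cos φ₁ · cos φ₂ · sin²(Δλ/2) = 0.163553.
c = 2·atan2(√a, √(1−a)) = 0.83268 rad → d = 6371·c ≈ 5305.03 km.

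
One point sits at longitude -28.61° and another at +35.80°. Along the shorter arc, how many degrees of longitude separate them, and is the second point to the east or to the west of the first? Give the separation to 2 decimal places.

64.41° east

Raw difference: 35.80 − -28.61 = 64.41°.
Normalise into (−180°, 180°]: 64.41° stays 64.41°.
Positive ⇒ the second point lies to the east; separation 64.41°.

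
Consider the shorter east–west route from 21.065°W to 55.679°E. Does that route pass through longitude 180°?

Signed shortest Δλ = ((55.679 − -21.065 + 180) mod 360) − 180 = 76.744°.
Going east by 76.744° from -21.065° reaches +55.679° without touching 180°.

No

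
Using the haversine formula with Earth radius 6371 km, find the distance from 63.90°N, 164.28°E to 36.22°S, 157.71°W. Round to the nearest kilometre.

11624 km

Δλ = -157.71 − 164.28 = -321.99°; wrapped into (−180°, 180°]: 38.01°.
Δφ = -36.22 − 63.90 = -100.12°.
a = sin²(Δφ/2) + cos φ₁ · cos φ₂ · sin²(Δλ/2) = 0.625494.
c = 2·atan2(√a, √(1−a)) = 1.82450 rad → d = 6371·c ≈ 11623.87 km.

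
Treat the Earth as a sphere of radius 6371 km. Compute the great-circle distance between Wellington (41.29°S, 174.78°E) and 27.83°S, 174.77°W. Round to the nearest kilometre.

1773 km

Δλ = -174.77 − 174.78 = -349.55°; wrapped into (−180°, 180°]: 10.45°.
Δφ = -27.83 − -41.29 = 13.46°.
a = sin²(Δφ/2) + cos φ₁ · cos φ₂ · sin²(Δλ/2) = 0.019244.
c = 2·atan2(√a, √(1−a)) = 0.27835 rad → d = 6371·c ≈ 1773.34 km.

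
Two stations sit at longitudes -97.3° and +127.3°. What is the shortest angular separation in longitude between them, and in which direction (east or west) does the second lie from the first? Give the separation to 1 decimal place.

135.4° west

Raw difference: 127.3 − -97.3 = 224.6°.
Normalise into (−180°, 180°]: 224.6° − 360° = -135.4°.
Negative ⇒ the second point lies to the west; separation 135.4°.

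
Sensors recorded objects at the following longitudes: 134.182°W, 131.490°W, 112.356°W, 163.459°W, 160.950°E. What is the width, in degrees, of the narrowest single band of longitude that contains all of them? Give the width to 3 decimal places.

Sort the longitudes: -163.459°, -134.182°, -131.490°, -112.356°, +160.950°.
Eastward gaps between consecutive values (wrapping around): 29.277°, 2.692°, 19.134°, 273.306°, 35.591°.
Largest gap = 273.306° ⇒ minimal covering band is its complement: 360° − 273.306° = 86.694°.
Band runs from +160.950° eastward to -112.356°, crossing the antimeridian.

86.694°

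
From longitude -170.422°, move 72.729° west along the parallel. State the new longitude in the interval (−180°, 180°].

+116.849°

Start at -170.422°; shift −72.729° → -243.151°.
-243.151° lies outside (−180°, 180°]; add 360° → +116.849°.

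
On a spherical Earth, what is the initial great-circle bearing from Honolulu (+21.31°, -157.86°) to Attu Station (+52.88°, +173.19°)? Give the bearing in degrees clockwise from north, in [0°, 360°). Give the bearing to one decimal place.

Δλ = 173.19 − -157.86 = 331.05°; wrapped into (−180°, 180°]: -28.95°.
θ = atan2( sin Δλ · cos φ₂ , cos φ₁ · sin φ₂ − sin φ₁ · cos φ₂ · cos Δλ )
  = atan2(-0.29212, 0.55094) = -27.933° → normalised to [0°, 360°): 332.067°.

332.1°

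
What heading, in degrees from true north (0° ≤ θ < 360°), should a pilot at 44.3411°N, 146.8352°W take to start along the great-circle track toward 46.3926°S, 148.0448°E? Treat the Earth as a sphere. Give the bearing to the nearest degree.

221°

Δλ = 148.0448 − -146.8352 = 294.8800°; wrapped into (−180°, 180°]: -65.1200°.
θ = atan2( sin Δλ · cos φ₂ , cos φ₁ · sin φ₂ − sin φ₁ · cos φ₂ · cos Δλ )
  = atan2(-0.62570, -0.72067) = -139.035° → normalised to [0°, 360°): 220.965°.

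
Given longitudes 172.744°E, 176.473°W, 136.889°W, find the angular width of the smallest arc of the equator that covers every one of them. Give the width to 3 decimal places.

50.367°

Sort the longitudes: -176.473°, -136.889°, +172.744°.
Eastward gaps between consecutive values (wrapping around): 39.584°, 309.633°, 10.783°.
Largest gap = 309.633° ⇒ minimal covering band is its complement: 360° − 309.633° = 50.367°.
Band runs from +172.744° eastward to -136.889°, crossing the antimeridian.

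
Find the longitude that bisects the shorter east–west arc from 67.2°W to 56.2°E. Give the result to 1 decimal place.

5.5°W

Signed shortest Δλ from -67.2° to +56.2° is +123.4°.
Midpoint longitude = -67.2° + (+123.4°)/2 = -67.2° + 61.7° = -5.5°.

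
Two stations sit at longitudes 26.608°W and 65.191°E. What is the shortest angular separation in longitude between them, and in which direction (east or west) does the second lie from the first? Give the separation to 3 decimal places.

91.799° east

Raw difference: 65.191 − -26.608 = 91.799°.
Normalise into (−180°, 180°]: 91.799° stays 91.799°.
Positive ⇒ the second point lies to the east; separation 91.799°.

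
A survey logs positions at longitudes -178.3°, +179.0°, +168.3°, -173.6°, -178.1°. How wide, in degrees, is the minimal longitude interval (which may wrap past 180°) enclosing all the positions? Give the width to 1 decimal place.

Sort the longitudes: -178.3°, -178.1°, -173.6°, +168.3°, +179.0°.
Eastward gaps between consecutive values (wrapping around): 0.2°, 4.5°, 341.9°, 10.7°, 2.7°.
Largest gap = 341.9° ⇒ minimal covering band is its complement: 360° − 341.9° = 18.1°.
Band runs from +168.3° eastward to -173.6°, crossing the antimeridian.

18.1°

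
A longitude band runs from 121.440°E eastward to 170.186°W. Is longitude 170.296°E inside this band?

Yes

Band width going east from +121.440° to -170.186°: ((-170.186 − 121.440) mod 360) = 68.374°.
Offset of +170.296° east of the west edge: ((170.296 − 121.440) mod 360) = 48.856°.
48.856° ≤ 68.374° ⇒ inside.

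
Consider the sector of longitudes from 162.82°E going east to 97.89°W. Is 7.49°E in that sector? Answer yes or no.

Band width going east from +162.82° to -97.89°: ((-97.89 − 162.82) mod 360) = 99.29°.
Offset of +7.49° east of the west edge: ((7.49 − 162.82) mod 360) = 204.67°.
204.67° > 99.29° ⇒ outside.

No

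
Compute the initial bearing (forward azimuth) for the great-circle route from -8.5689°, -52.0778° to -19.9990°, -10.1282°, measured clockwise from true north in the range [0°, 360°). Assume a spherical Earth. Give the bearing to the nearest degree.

110°

Δλ = -10.1282 − -52.0778 = 41.9496°.
θ = atan2( sin Δλ · cos φ₂ , cos φ₁ · sin φ₂ − sin φ₁ · cos φ₂ · cos Δλ )
  = atan2(0.62817, -0.23405) = 110.435° → normalised to [0°, 360°): 110.435°.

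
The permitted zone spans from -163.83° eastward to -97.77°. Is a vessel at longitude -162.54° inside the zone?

Yes

Band width going east from -163.83° to -97.77°: ((-97.77 − -163.83) mod 360) = 66.06°.
Offset of -162.54° east of the west edge: ((-162.54 − -163.83) mod 360) = 1.29°.
1.29° ≤ 66.06° ⇒ inside.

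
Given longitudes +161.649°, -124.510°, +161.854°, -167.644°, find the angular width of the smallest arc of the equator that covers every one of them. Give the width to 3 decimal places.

Sort the longitudes: -167.644°, -124.510°, +161.649°, +161.854°.
Eastward gaps between consecutive values (wrapping around): 43.134°, 286.159°, 0.205°, 30.502°.
Largest gap = 286.159° ⇒ minimal covering band is its complement: 360° − 286.159° = 73.841°.
Band runs from +161.649° eastward to -124.510°, crossing the antimeridian.

73.841°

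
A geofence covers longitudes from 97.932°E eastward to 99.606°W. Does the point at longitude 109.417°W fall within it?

Band width going east from +97.932° to -99.606°: ((-99.606 − 97.932) mod 360) = 162.462°.
Offset of -109.417° east of the west edge: ((-109.417 − 97.932) mod 360) = 152.651°.
152.651° ≤ 162.462° ⇒ inside.

Yes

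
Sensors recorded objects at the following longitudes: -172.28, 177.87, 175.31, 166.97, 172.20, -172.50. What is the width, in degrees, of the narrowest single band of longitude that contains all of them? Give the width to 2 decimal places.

Sort the longitudes: -172.50°, -172.28°, +166.97°, +172.20°, +175.31°, +177.87°.
Eastward gaps between consecutive values (wrapping around): 0.22°, 339.25°, 5.23°, 3.11°, 2.56°, 9.63°.
Largest gap = 339.25° ⇒ minimal covering band is its complement: 360° − 339.25° = 20.75°.
Band runs from +166.97° eastward to -172.28°, crossing the antimeridian.

20.75°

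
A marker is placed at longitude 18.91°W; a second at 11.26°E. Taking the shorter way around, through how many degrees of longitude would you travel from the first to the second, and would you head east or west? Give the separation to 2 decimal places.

Raw difference: 11.26 − -18.91 = 30.17°.
Normalise into (−180°, 180°]: 30.17° stays 30.17°.
Positive ⇒ the second point lies to the east; separation 30.17°.

30.17° east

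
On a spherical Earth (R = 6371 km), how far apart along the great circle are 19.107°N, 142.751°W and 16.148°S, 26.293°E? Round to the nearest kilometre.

Δλ = 26.293 − -142.751 = 169.044°.
Δφ = -16.148 − 19.107 = -35.255°.
a = sin²(Δφ/2) + cos φ₁ · cos φ₂ · sin²(Δλ/2) = 0.991062.
c = 2·atan2(√a, √(1−a)) = 2.95223 rad → d = 6371·c ≈ 18808.64 km.

18809 km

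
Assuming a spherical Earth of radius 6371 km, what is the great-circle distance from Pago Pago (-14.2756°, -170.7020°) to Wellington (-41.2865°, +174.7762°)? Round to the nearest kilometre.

3315 km

Δλ = 174.7762 − -170.7020 = 345.4782°; wrapped into (−180°, 180°]: -14.5218°.
Δφ = -41.2865 − -14.2756 = -27.0109°.
a = sin²(Δφ/2) + cos φ₁ · cos φ₂ · sin²(Δλ/2) = 0.066172.
c = 2·atan2(√a, √(1−a)) = 0.52033 rad → d = 6371·c ≈ 3315.02 km.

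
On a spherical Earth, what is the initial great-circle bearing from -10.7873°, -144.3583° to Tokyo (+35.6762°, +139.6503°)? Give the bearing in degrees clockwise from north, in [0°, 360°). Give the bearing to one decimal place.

307.7°

Δλ = 139.6503 − -144.3583 = 284.0086°; wrapped into (−180°, 180°]: -75.9914°.
θ = atan2( sin Δλ · cos φ₂ , cos φ₁ · sin φ₂ − sin φ₁ · cos φ₂ · cos Δλ )
  = atan2(-0.78817, 0.60970) = -52.276° → normalised to [0°, 360°): 307.724°.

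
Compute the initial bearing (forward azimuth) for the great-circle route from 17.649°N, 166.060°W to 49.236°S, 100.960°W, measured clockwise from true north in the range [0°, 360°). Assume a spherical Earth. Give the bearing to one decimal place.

143.7°

Δλ = -100.960 − -166.060 = 65.100°.
θ = atan2( sin Δλ · cos φ₂ , cos φ₁ · sin φ₂ − sin φ₁ · cos φ₂ · cos Δλ )
  = atan2(0.59225, -0.80511) = 143.661° → normalised to [0°, 360°): 143.661°.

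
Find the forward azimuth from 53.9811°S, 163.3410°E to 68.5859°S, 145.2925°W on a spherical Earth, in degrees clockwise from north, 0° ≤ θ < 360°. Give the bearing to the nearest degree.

142°

Δλ = -145.2925 − 163.3410 = -308.6335°; wrapped into (−180°, 180°]: 51.3665°.
θ = atan2( sin Δλ · cos φ₂ , cos φ₁ · sin φ₂ − sin φ₁ · cos φ₂ · cos Δλ )
  = atan2(0.28520, -0.36309) = 141.850° → normalised to [0°, 360°): 141.850°.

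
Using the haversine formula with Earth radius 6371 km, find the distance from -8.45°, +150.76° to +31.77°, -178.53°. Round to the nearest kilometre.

Δλ = -178.53 − 150.76 = -329.29°; wrapped into (−180°, 180°]: 30.71°.
Δφ = 31.77 − -8.45 = 40.22°.
a = sin²(Δφ/2) + cos φ₁ · cos φ₂ · sin²(Δλ/2) = 0.177180.
c = 2·atan2(√a, √(1−a)) = 0.86894 rad → d = 6371·c ≈ 5535.99 km.

5536 km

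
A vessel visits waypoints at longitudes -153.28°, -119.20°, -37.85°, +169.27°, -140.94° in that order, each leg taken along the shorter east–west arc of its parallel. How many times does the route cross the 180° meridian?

Leg 1: -153.28° → -119.20°, shortest Δλ = 34.08° (east) — does not cross 180°.
Leg 2: -119.20° → -37.85°, shortest Δλ = 81.35° (east) — does not cross 180°.
Leg 3: -37.85° → +169.27°, shortest Δλ = -152.88° (west) — crosses 180°.
Leg 4: +169.27° → -140.94°, shortest Δλ = 49.79° (east) — crosses 180°.
Total crossings: 2.

2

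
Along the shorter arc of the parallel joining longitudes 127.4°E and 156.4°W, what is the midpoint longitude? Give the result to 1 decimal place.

Signed shortest Δλ from +127.4° to -156.4° is +76.2°.
Midpoint longitude = +127.4° + (+76.2°)/2 = +127.4° + 38.1° = +165.5°.
(The naïve average (+127.4 + -156.4)/2 = -14.5° is on the wrong side of the globe.)

165.5°E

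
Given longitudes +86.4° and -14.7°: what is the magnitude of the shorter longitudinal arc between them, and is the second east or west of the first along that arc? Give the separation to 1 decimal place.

Raw difference: -14.7 − 86.4 = -101.1°.
Normalise into (−180°, 180°]: -101.1° stays -101.1°.
Negative ⇒ the second point lies to the west; separation 101.1°.

101.1° west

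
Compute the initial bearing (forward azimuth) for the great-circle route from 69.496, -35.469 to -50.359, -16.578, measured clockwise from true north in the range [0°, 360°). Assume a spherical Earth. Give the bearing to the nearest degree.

Δλ = -16.578 − -35.469 = 18.891°.
θ = atan2( sin Δλ · cos φ₂ , cos φ₁ · sin φ₂ − sin φ₁ · cos φ₂ · cos Δλ )
  = atan2(0.20656, -0.83510) = 166.107° → normalised to [0°, 360°): 166.107°.

166°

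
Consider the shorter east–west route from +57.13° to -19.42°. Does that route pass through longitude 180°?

No

Signed shortest Δλ = ((-19.42 − 57.13 + 180) mod 360) − 180 = -76.55°.
Going west by 76.55° from +57.13° reaches -19.42° without touching 180°.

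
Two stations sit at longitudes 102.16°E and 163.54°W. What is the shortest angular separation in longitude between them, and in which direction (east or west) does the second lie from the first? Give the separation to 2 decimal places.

94.30° east

Raw difference: -163.54 − 102.16 = -265.7°.
Normalise into (−180°, 180°]: -265.7° + 360° = 94.3°.
Positive ⇒ the second point lies to the east; separation 94.30°.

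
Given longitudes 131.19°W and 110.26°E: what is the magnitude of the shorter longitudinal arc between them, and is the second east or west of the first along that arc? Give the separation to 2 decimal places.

118.55° west

Raw difference: 110.26 − -131.19 = 241.45°.
Normalise into (−180°, 180°]: 241.45° − 360° = -118.55°.
Negative ⇒ the second point lies to the west; separation 118.55°.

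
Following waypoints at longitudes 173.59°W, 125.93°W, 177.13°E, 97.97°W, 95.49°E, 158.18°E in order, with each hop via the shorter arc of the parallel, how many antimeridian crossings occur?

Leg 1: -173.59° → -125.93°, shortest Δλ = 47.66° (east) — does not cross 180°.
Leg 2: -125.93° → +177.13°, shortest Δλ = -56.94° (west) — crosses 180°.
Leg 3: +177.13° → -97.97°, shortest Δλ = 84.9° (east) — crosses 180°.
Leg 4: -97.97° → +95.49°, shortest Δλ = -166.54° (west) — crosses 180°.
Leg 5: +95.49° → +158.18°, shortest Δλ = 62.69° (east) — does not cross 180°.
Total crossings: 3.

3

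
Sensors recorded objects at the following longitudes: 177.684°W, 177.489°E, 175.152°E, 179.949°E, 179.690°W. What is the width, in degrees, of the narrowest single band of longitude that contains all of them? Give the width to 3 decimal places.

7.164°

Sort the longitudes: -179.690°, -177.684°, +175.152°, +177.489°, +179.949°.
Eastward gaps between consecutive values (wrapping around): 2.006°, 352.836°, 2.337°, 2.460°, 0.361°.
Largest gap = 352.836° ⇒ minimal covering band is its complement: 360° − 352.836° = 7.164°.
Band runs from +175.152° eastward to -177.684°, crossing the antimeridian.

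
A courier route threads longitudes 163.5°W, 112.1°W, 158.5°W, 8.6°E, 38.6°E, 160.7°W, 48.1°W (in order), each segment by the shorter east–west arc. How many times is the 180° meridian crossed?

Leg 1: -163.5° → -112.1°, shortest Δλ = 51.4° (east) — does not cross 180°.
Leg 2: -112.1° → -158.5°, shortest Δλ = -46.4° (west) — does not cross 180°.
Leg 3: -158.5° → +8.6°, shortest Δλ = 167.1° (east) — does not cross 180°.
Leg 4: +8.6° → +38.6°, shortest Δλ = 30.0° (east) — does not cross 180°.
Leg 5: +38.6° → -160.7°, shortest Δλ = 160.7° (east) — crosses 180°.
Leg 6: -160.7° → -48.1°, shortest Δλ = 112.6° (east) — does not cross 180°.
Total crossings: 1.

1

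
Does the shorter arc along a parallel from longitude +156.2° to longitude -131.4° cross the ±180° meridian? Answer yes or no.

Naïve |-131.4 − 156.2| = 287.6° > 180°, so the shorter arc goes the other way round — across 180°.
Signed shortest Δλ = ((-131.4 − 156.2 + 180) mod 360) − 180 = 72.4°.
Going east by 72.4° from +156.2° passes through 180° before reaching -131.4°.

Yes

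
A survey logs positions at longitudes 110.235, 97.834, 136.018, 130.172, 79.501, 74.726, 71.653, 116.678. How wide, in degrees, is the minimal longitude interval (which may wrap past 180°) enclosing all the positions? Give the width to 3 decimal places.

64.365°

Sort the longitudes: +71.653°, +74.726°, +79.501°, +97.834°, +110.235°, +116.678°, +130.172°, +136.018°.
Eastward gaps between consecutive values (wrapping around): 3.073°, 4.775°, 18.333°, 12.401°, 6.443°, 13.494°, 5.846°, 295.635°.
Largest gap = 295.635° ⇒ minimal covering band is its complement: 360° − 295.635° = 64.365°.
Band runs from +71.653° eastward to +136.018°.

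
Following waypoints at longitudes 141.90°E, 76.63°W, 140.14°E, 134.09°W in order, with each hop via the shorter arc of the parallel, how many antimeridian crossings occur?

3

Leg 1: +141.90° → -76.63°, shortest Δλ = 141.47° (east) — crosses 180°.
Leg 2: -76.63° → +140.14°, shortest Δλ = -143.23° (west) — crosses 180°.
Leg 3: +140.14° → -134.09°, shortest Δλ = 85.77° (east) — crosses 180°.
Total crossings: 3.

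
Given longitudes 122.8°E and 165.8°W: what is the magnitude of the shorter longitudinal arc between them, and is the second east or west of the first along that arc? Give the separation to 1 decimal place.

71.4° east

Raw difference: -165.8 − 122.8 = -288.6°.
Normalise into (−180°, 180°]: -288.6° + 360° = 71.4°.
Positive ⇒ the second point lies to the east; separation 71.4°.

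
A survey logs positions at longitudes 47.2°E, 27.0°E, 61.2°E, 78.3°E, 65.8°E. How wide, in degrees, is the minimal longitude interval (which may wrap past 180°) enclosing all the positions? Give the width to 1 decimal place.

51.3°

Sort the longitudes: +27.0°, +47.2°, +61.2°, +65.8°, +78.3°.
Eastward gaps between consecutive values (wrapping around): 20.2°, 14.0°, 4.6°, 12.5°, 308.7°.
Largest gap = 308.7° ⇒ minimal covering band is its complement: 360° − 308.7° = 51.3°.
Band runs from +27.0° eastward to +78.3°.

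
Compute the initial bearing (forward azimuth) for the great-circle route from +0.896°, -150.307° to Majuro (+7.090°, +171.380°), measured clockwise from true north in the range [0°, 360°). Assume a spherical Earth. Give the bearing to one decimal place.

280.2°

Δλ = 171.380 − -150.307 = 321.687°; wrapped into (−180°, 180°]: -38.313°.
θ = atan2( sin Δλ · cos φ₂ , cos φ₁ · sin φ₂ − sin φ₁ · cos φ₂ · cos Δλ )
  = atan2(-0.61522, 0.11124) = -79.751° → normalised to [0°, 360°): 280.249°.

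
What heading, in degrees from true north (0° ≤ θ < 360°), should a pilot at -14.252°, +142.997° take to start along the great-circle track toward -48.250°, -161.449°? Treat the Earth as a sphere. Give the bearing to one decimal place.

Δλ = -161.449 − 142.997 = -304.446°; wrapped into (−180°, 180°]: 55.554°.
θ = atan2( sin Δλ · cos φ₂ , cos φ₁ · sin φ₂ − sin φ₁ · cos φ₂ · cos Δλ )
  = atan2(0.54913, -0.63037) = 138.940° → normalised to [0°, 360°): 138.940°.

138.9°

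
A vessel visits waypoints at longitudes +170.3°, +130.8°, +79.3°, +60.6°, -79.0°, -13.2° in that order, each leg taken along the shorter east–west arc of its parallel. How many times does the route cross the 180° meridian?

Leg 1: +170.3° → +130.8°, shortest Δλ = -39.5° (west) — does not cross 180°.
Leg 2: +130.8° → +79.3°, shortest Δλ = -51.5° (west) — does not cross 180°.
Leg 3: +79.3° → +60.6°, shortest Δλ = -18.7° (west) — does not cross 180°.
Leg 4: +60.6° → -79.0°, shortest Δλ = -139.6° (west) — does not cross 180°.
Leg 5: -79.0° → -13.2°, shortest Δλ = 65.8° (east) — does not cross 180°.
Total crossings: 0.

0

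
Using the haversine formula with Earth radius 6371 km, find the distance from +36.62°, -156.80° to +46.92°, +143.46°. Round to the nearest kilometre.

Δλ = 143.46 − -156.80 = 300.26°; wrapped into (−180°, 180°]: -59.74°.
Δφ = 46.92 − 36.62 = 10.30°.
a = sin²(Δφ/2) + cos φ₁ · cos φ₂ · sin²(Δλ/2) = 0.144031.
c = 2·atan2(√a, √(1−a)) = 0.77854 rad → d = 6371·c ≈ 4960.09 km.

4960 km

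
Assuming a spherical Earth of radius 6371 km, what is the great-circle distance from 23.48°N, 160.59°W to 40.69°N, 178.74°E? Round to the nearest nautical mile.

Δλ = 178.74 − -160.59 = 339.33°; wrapped into (−180°, 180°]: -20.67°.
Δφ = 40.69 − 23.48 = 17.21°.
a = sin²(Δφ/2) + cos φ₁ · cos φ₂ · sin²(Δλ/2) = 0.044771.
c = 2·atan2(√a, √(1−a)) = 0.42640 rad → d = 6371·c ≈ 2716.62 km ≈ 1466.86 nmi.

1467 nmi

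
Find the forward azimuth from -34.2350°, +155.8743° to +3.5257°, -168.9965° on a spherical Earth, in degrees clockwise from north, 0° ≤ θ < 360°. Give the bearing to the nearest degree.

Δλ = -168.9965 − 155.8743 = -324.8708°; wrapped into (−180°, 180°]: 35.1292°.
θ = atan2( sin Δλ · cos φ₂ , cos φ₁ · sin φ₂ − sin φ₁ · cos φ₂ · cos Δλ )
  = atan2(0.57433, 0.51009) = 48.390° → normalised to [0°, 360°): 48.390°.

48°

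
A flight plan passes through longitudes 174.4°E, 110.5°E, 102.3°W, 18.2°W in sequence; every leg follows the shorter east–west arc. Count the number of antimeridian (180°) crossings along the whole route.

1

Leg 1: +174.4° → +110.5°, shortest Δλ = -63.9° (west) — does not cross 180°.
Leg 2: +110.5° → -102.3°, shortest Δλ = 147.2° (east) — crosses 180°.
Leg 3: -102.3° → -18.2°, shortest Δλ = 84.1° (east) — does not cross 180°.
Total crossings: 1.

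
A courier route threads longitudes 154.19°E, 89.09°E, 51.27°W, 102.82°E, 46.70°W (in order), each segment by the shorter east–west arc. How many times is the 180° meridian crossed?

Leg 1: +154.19° → +89.09°, shortest Δλ = -65.1° (west) — does not cross 180°.
Leg 2: +89.09° → -51.27°, shortest Δλ = -140.36° (west) — does not cross 180°.
Leg 3: -51.27° → +102.82°, shortest Δλ = 154.09° (east) — does not cross 180°.
Leg 4: +102.82° → -46.70°, shortest Δλ = -149.52° (west) — does not cross 180°.
Total crossings: 0.

0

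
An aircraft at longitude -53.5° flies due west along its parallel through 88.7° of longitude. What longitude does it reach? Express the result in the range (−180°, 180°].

-142.2°

Start at -53.5°; shift −88.7° → -142.2°.
-142.2° already lies in (−180°, 180°].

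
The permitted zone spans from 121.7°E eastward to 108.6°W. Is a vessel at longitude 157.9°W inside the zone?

Yes

Band width going east from +121.7° to -108.6°: ((-108.6 − 121.7) mod 360) = 129.7°.
Offset of -157.9° east of the west edge: ((-157.9 − 121.7) mod 360) = 80.4°.
80.4° ≤ 129.7° ⇒ inside.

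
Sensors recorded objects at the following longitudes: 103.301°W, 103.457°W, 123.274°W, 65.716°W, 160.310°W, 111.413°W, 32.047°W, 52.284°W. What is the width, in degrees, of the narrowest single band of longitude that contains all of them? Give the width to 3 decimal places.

128.263°

Sort the longitudes: -160.310°, -123.274°, -111.413°, -103.457°, -103.301°, -65.716°, -52.284°, -32.047°.
Eastward gaps between consecutive values (wrapping around): 37.036°, 11.861°, 7.956°, 0.156°, 37.585°, 13.432°, 20.237°, 231.737°.
Largest gap = 231.737° ⇒ minimal covering band is its complement: 360° − 231.737° = 128.263°.
Band runs from -160.310° eastward to -32.047°.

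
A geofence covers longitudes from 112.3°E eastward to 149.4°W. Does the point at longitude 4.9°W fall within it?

Band width going east from +112.3° to -149.4°: ((-149.4 − 112.3) mod 360) = 98.3°.
Offset of -4.9° east of the west edge: ((-4.9 − 112.3) mod 360) = 242.8°.
242.8° > 98.3° ⇒ outside.

No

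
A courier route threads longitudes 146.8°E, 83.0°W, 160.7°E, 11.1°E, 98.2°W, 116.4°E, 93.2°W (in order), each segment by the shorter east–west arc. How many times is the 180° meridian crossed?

Leg 1: +146.8° → -83.0°, shortest Δλ = 130.2° (east) — crosses 180°.
Leg 2: -83.0° → +160.7°, shortest Δλ = -116.3° (west) — crosses 180°.
Leg 3: +160.7° → +11.1°, shortest Δλ = -149.6° (west) — does not cross 180°.
Leg 4: +11.1° → -98.2°, shortest Δλ = -109.3° (west) — does not cross 180°.
Leg 5: -98.2° → +116.4°, shortest Δλ = -145.4° (west) — crosses 180°.
Leg 6: +116.4° → -93.2°, shortest Δλ = 150.4° (east) — crosses 180°.
Total crossings: 4.

4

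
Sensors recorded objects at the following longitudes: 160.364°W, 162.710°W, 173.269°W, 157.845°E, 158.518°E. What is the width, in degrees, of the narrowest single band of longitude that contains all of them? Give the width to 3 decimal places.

Sort the longitudes: -173.269°, -162.710°, -160.364°, +157.845°, +158.518°.
Eastward gaps between consecutive values (wrapping around): 10.559°, 2.346°, 318.209°, 0.673°, 28.213°.
Largest gap = 318.209° ⇒ minimal covering band is its complement: 360° − 318.209° = 41.791°.
Band runs from +157.845° eastward to -160.364°, crossing the antimeridian.

41.791°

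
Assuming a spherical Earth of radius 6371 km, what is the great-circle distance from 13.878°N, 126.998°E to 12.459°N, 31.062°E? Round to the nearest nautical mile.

Δλ = 31.062 − 126.998 = -95.936°.
Δφ = 12.459 − 13.878 = -1.419°.
a = sin²(Δφ/2) + cos φ₁ · cos φ₂ · sin²(Δλ/2) = 0.523144.
c = 2·atan2(√a, √(1−a)) = 1.61710 rad → d = 6371·c ≈ 10302.55 km ≈ 5562.93 nmi.

5563 nmi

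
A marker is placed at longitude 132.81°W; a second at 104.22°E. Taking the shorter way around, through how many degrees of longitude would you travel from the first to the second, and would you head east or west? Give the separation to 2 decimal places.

Raw difference: 104.22 − -132.81 = 237.03°.
Normalise into (−180°, 180°]: 237.03° − 360° = -122.97°.
Negative ⇒ the second point lies to the west; separation 122.97°.

122.97° west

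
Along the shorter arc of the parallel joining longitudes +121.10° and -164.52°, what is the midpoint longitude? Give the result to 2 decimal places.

Signed shortest Δλ from +121.10° to -164.52° is +74.38°.
Midpoint longitude = +121.10° + (+74.38°)/2 = +121.10° + 37.19° = +158.29°.
(The naïve average (+121.10 + -164.52)/2 = -21.71° is on the wrong side of the globe.)

+158.29°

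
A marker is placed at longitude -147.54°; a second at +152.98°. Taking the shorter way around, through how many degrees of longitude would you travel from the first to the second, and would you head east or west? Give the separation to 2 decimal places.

59.48° west

Raw difference: 152.98 − -147.54 = 300.52°.
Normalise into (−180°, 180°]: 300.52° − 360° = -59.48°.
Negative ⇒ the second point lies to the west; separation 59.48°.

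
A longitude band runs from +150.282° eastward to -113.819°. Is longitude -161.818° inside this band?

Band width going east from +150.282° to -113.819°: ((-113.819 − 150.282) mod 360) = 95.899°.
Offset of -161.818° east of the west edge: ((-161.818 − 150.282) mod 360) = 47.900°.
47.900° ≤ 95.899° ⇒ inside.

Yes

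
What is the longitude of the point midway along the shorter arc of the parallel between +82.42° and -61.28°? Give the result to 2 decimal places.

+10.57°

Signed shortest Δλ from +82.42° to -61.28° is -143.70°.
Midpoint longitude = +82.42° + (-143.70°)/2 = +82.42° − 71.85° = +10.57°.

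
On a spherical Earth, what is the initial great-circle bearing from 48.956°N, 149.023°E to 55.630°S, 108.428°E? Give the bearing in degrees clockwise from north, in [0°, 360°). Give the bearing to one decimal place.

203.0°

Δλ = 108.428 − 149.023 = -40.595°.
θ = atan2( sin Δλ · cos φ₂ , cos φ₁ · sin φ₂ − sin φ₁ · cos φ₂ · cos Δλ )
  = atan2(-0.36735, -0.86530) = -156.997° → normalised to [0°, 360°): 203.003°.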